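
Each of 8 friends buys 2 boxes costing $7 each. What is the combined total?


Cost per person:
2 x $7 = $14
Group total:
8 x $14 = $112

$112


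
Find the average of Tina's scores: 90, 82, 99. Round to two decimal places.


Add the scores:
90 + 82 + 99 = 271
Divide by the number of tests:
271 / 3 = 90.3333... ≈ 90.33

90.33


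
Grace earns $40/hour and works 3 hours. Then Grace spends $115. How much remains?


Calculate earnings:
3 x $40 = $120
Subtract spending:
$120 - $115 = $5

$5


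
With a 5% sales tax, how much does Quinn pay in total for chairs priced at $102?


Calculate the tax:
5% of $102 = $5.10
Add tax to price:
$102 + $5.10 = $107.10

$107.10


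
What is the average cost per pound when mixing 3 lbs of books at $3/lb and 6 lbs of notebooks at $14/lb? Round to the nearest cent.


Cost of books:
3 x $3 = $9
Cost of notebooks:
6 x $14 = $84
Total cost: $9 + $84 = $93
Total weight: 9 lbs
Average: $93 / 9 = $10.3333... ≈ $10.33/lb

$10.33/lb


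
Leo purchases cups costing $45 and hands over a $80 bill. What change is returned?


Start with the amount paid:
$80
Subtract the price:
$80 - $45 = $35

$35


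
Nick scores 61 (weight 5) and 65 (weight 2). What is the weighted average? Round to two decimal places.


Weighted sum:
5 x 61 + 2 x 65 = 435
Total weight:
5 + 2 = 7
Weighted average:
435 / 7 = 62.1428... ≈ 62.14

62.14


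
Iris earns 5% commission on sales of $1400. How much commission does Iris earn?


Convert rate to decimal:
5% = 0.05
Multiply by sales:
$1400 x 0.05 = $70

$70


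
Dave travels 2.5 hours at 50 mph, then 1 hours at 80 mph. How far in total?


Leg 1 distance:
50 x 2.5 = 125 miles
Leg 2 distance:
80 x 1 = 80 miles
Total distance:
125 + 80 = 205 miles

205 miles


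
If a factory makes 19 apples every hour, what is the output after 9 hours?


Production rate: 19 apples per hour
Time: 9 hours
Total: 19 x 9 = 171 apples

171 apples


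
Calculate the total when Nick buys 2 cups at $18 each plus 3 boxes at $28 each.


Cost of cups:
2 x $18 = $36
Cost of boxes:
3 x $28 = $84
Add both:
$36 + $84 = $120

$120


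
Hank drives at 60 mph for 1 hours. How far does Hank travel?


Use the formula: distance = speed x time
Speed = 60 mph, Time = 1 hours
60 x 1 = 60 miles

60 miles


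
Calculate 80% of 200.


Convert percentage to decimal:
80% = 0.8
Multiply:
200 x 0.8 = 160

160


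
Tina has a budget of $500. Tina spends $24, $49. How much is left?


Add up expenses:
$24 + $49 = $73
Subtract from budget:
$500 - $73 = $427

$427


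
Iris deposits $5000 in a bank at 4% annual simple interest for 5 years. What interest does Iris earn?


Use the formula I = P x R x T / 100
P x R x T = 5000 x 4 x 5 = 100000
I = 100000 / 100 = $1000

$1000


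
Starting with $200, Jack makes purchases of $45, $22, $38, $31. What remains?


Add up expenses:
$45 + $22 + $38 + $31 = $136
Subtract from budget:
$200 - $136 = $64

$64


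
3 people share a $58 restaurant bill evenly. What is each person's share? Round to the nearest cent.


Total bill: $58
Number of people: 3
Each pays: $58 / 3 = $19.3333... ≈ $19.33

$19.33


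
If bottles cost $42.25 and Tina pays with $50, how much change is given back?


Start with the amount paid:
$50
Subtract the price:
$50 - $42.25 = $7.75

$7.75


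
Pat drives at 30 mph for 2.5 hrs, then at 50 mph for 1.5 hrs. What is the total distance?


Leg 1 distance:
30 x 2.5 = 75 miles
Leg 2 distance:
50 x 1.5 = 75 miles
Total distance:
75 + 75 = 150 miles

150 miles


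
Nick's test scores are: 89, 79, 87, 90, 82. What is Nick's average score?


Add the scores:
89 + 79 + 87 + 90 + 82 = 427
Divide by the number of tests:
427 / 5 = 85.4

85.4


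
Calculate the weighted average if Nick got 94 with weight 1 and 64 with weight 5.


Weighted sum:
1 x 94 + 5 x 64 = 414
Total weight:
1 + 5 = 6
Weighted average:
414 / 6 = 69

69


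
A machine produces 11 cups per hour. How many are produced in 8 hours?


Production rate: 11 cups per hour
Time: 8 hours
Total: 11 x 8 = 88 cups

88 cups


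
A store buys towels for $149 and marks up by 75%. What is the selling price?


Calculate the markup amount:
75% of $149 = $111.75
Add to cost:
$149 + $111.75 = $260.75

$260.75


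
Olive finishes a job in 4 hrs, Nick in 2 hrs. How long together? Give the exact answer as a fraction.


Olive's rate: 1/4 of the job per hour
Nick's rate: 1/2 of the job per hour
Combined rate: 1/4 + 1/2 = 3/4 per hour
Time = 1 / (3/4) = 4/3 hours (≈ 1.33 hours)

4/3 hours


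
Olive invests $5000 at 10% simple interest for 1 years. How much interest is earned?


Use the formula I = P x R x T / 100
P x R x T = 5000 x 10 x 1 = 50000
I = 50000 / 100 = $500

$500


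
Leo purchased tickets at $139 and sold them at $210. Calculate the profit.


Selling price = $210
Cost price = $139
Profit = selling price - cost price:
Profit = $210 - $139 = $71

$71


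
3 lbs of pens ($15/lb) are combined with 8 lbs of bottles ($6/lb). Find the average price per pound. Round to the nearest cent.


Cost of pens:
3 x $15 = $45
Cost of bottles:
8 x $6 = $48
Total cost: $45 + $48 = $93
Total weight: 11 lbs
Average: $93 / 11 = $8.4545... ≈ $8.45/lb

$8.45/lb


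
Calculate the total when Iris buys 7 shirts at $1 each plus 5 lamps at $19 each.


Cost of shirts:
7 x $1 = $7
Cost of lamps:
5 x $19 = $95
Add both:
$7 + $95 = $102

$102


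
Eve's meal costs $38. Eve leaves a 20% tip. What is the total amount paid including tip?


Calculate the tip:
20% of $38 = $7.60
Add tip to meal cost:
$38 + $7.60 = $45.60

$45.60


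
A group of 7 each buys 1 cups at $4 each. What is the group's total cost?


Cost per person:
1 x $4 = $4
Group total:
7 x $4 = $28

$28


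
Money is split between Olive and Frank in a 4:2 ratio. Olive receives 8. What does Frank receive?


Find the multiplier:
8 / 4 = 2
Apply to Frank's share:
2 x 2 = 4

4


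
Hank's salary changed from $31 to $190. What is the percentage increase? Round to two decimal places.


Find the absolute change:
|190 - 31| = 159
Divide by original and multiply by 100:
159 / 31 x 100 = 512.9032...% ≈ 512.9%

512.9%


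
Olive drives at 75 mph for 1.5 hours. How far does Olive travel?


Use the formula: distance = speed x time
Speed = 75 mph, Time = 1.5 hours
75 x 1.5 = 112.5 miles

112.5 miles


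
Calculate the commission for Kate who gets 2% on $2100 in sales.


Convert rate to decimal:
2% = 0.02
Multiply by sales:
$2100 x 0.02 = $42

$42


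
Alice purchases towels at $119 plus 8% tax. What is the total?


Calculate the tax:
8% of $119 = $9.52
Add tax to price:
$119 + $9.52 = $128.52

$128.52


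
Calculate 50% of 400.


Convert percentage to decimal:
50% = 0.5
Multiply:
400 x 0.5 = 200

200


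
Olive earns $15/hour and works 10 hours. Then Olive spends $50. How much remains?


Calculate earnings:
10 x $15 = $150
Subtract spending:
$150 - $50 = $100

$100


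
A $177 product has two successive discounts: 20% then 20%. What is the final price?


First discount:
20% of $177 = $35.40
Price after first discount:
$177 - $35.40 = $141.60
Second discount:
20% of $141.60 = $28.32
Final price:
$141.60 - $28.32 = $113.28

$113.28


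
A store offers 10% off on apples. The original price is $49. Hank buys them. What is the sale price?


Calculate the discount amount:
10% of $49 = $4.90
Subtract from original:
$49 - $4.90 = $44.10

$44.10


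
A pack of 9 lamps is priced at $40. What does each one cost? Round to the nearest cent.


Total cost: $40
Number of items: 9
Unit price: $40 / 9 = $4.4444... ≈ $4.44

$4.44


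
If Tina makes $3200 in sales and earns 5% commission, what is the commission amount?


Convert rate to decimal:
5% = 0.05
Multiply by sales:
$3200 x 0.05 = $160

$160


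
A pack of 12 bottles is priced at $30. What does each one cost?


Total cost: $30
Number of items: 12
Unit price: $30 / 12 = $2.50

$2.50


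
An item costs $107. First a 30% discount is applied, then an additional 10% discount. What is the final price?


First discount:
30% of $107 = $32.10
Price after first discount:
$107 - $32.10 = $74.90
Second discount:
10% of $74.90 = $7.49
Final price:
$74.90 - $7.49 = $67.41

$67.41


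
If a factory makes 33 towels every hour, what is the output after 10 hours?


Production rate: 33 towels per hour
Time: 10 hours
Total: 33 x 10 = 330 towels

330 towels


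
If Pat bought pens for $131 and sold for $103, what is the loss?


Selling price = $103
Cost price = $131
Loss = cost price - selling price:
Loss = $131 - $103 = $28

$28


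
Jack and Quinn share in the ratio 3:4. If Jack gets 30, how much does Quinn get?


Find the multiplier:
30 / 3 = 10
Apply to Quinn's share:
4 x 10 = 40

40


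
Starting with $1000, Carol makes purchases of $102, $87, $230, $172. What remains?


Add up expenses:
$102 + $87 + $230 + $172 = $591
Subtract from budget:
$1000 - $591 = $409

$409


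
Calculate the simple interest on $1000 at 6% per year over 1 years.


Use the formula I = P x R x T / 100
P x R x T = 1000 x 6 x 1 = 6000
I = 6000 / 100 = $60

$60


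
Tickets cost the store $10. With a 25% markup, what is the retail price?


Calculate the markup amount:
25% of $10 = $2.50
Add to cost:
$10 + $2.50 = $12.50

$12.50


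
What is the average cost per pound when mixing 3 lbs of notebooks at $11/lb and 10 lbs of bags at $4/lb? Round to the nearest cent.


Cost of notebooks:
3 x $11 = $33
Cost of bags:
10 x $4 = $40
Total cost: $33 + $40 = $73
Total weight: 13 lbs
Average: $73 / 13 = $5.6153... ≈ $5.62/lb

$5.62/lb


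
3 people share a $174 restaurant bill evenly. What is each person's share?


Total bill: $174
Number of people: 3
Each pays: $174 / 3 = $58

$58


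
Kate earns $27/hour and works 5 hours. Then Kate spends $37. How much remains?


Calculate earnings:
5 x $27 = $135
Subtract spending:
$135 - $37 = $98

$98


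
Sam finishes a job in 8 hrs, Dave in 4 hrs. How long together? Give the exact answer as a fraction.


Sam's rate: 1/8 of the job per hour
Dave's rate: 1/4 of the job per hour
Combined rate: 1/8 + 1/4 = 3/8 per hour
Time = 1 / (3/8) = 8/3 hours (≈ 2.67 hours)

8/3 hours


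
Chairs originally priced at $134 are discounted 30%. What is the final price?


Calculate the discount amount:
30% of $134 = $40.20
Subtract from original:
$134 - $40.20 = $93.80

$93.80


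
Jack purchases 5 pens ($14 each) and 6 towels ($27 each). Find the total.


Cost of pens:
5 x $14 = $70
Cost of towels:
6 x $27 = $162
Add both:
$70 + $162 = $232

$232


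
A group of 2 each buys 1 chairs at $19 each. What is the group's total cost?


Cost per person:
1 x $19 = $19
Group total:
2 x $19 = $38

$38


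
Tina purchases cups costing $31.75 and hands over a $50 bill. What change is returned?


Start with the amount paid:
$50
Subtract the price:
$50 - $31.75 = $18.25

$18.25


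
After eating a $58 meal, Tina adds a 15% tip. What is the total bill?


Calculate the tip:
15% of $58 = $8.70
Add tip to meal cost:
$58 + $8.70 = $66.70

$66.70


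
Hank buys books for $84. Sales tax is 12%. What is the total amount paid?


Calculate the tax:
12% of $84 = $10.08
Add tax to price:
$84 + $10.08 = $94.08

$94.08


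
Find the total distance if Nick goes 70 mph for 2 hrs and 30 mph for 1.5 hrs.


Leg 1 distance:
70 x 2 = 140 miles
Leg 2 distance:
30 x 1.5 = 45 miles
Total distance:
140 + 45 = 185 miles

185 miles


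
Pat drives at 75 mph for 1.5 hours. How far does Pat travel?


Use the formula: distance = speed x time
Speed = 75 mph, Time = 1.5 hours
75 x 1.5 = 112.5 miles

112.5 miles


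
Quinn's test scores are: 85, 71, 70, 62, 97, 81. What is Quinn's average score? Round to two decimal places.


Add the scores:
85 + 71 + 70 + 62 + 97 + 81 = 466
Divide by the number of tests:
466 / 6 = 77.6666... ≈ 77.67

77.67


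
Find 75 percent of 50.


Convert percentage to decimal:
75% = 0.75
Multiply:
50 x 0.75 = 37.5

37.5


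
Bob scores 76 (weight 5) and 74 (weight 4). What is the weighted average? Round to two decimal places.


Weighted sum:
5 x 76 + 4 x 74 = 676
Total weight:
5 + 4 = 9
Weighted average:
676 / 9 = 75.1111... ≈ 75.11

75.11


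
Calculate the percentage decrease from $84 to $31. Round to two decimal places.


Find the absolute change:
|31 - 84| = 53
Divide by original and multiply by 100:
53 / 84 x 100 = 63.0952...% ≈ 63.1%

63.1%


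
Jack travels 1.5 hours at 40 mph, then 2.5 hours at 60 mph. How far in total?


Leg 1 distance:
40 x 1.5 = 60 miles
Leg 2 distance:
60 x 2.5 = 150 miles
Total distance:
60 + 150 = 210 miles

210 miles


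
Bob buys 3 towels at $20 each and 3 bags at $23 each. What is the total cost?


Cost of towels:
3 x $20 = $60
Cost of bags:
3 x $23 = $69
Add both:
$60 + $69 = $129

$129


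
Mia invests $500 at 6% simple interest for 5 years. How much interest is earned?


Use the formula I = P x R x T / 100
P x R x T = 500 x 6 x 5 = 15000
I = 15000 / 100 = $150

$150


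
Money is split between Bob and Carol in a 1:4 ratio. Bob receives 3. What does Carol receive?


Find the multiplier:
3 / 1 = 3
Apply to Carol's share:
4 x 3 = 12

12


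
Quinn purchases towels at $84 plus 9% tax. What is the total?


Calculate the tax:
9% of $84 = $7.56
Add tax to price:
$84 + $7.56 = $91.56

$91.56


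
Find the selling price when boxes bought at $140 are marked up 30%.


Calculate the markup amount:
30% of $140 = $42
Add to cost:
$140 + $42 = $182

$182


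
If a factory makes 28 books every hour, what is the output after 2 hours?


Production rate: 28 books per hour
Time: 2 hours
Total: 28 x 2 = 56 books

56 books


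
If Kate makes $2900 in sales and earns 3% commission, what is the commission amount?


Convert rate to decimal:
3% = 0.03
Multiply by sales:
$2900 x 0.03 = $87

$87


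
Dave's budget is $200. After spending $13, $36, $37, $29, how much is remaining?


Add up expenses:
$13 + $36 + $37 + $29 = $115
Subtract from budget:
$200 - $115 = $85

$85


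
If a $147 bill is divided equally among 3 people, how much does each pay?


Total bill: $147
Number of people: 3
Each pays: $147 / 3 = $49

$49


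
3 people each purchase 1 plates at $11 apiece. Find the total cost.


Cost per person:
1 x $11 = $11
Group total:
3 x $11 = $33

$33


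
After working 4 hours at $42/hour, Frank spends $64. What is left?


Calculate earnings:
4 x $42 = $168
Subtract spending:
$168 - $64 = $104

$104


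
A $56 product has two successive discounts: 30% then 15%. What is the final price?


First discount:
30% of $56 = $16.80
Price after first discount:
$56 - $16.80 = $39.20
Second discount:
15% of $39.20 = $5.88
Final price:
$39.20 - $5.88 = $33.32

$33.32


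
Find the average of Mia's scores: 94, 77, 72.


Add the scores:
94 + 77 + 72 = 243
Divide by the number of tests:
243 / 3 = 81

81


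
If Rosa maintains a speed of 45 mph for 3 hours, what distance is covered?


Use the formula: distance = speed x time
Speed = 45 mph, Time = 3 hours
45 x 3 = 135 miles

135 miles


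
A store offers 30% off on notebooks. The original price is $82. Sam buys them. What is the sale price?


Calculate the discount amount:
30% of $82 = $24.60
Subtract from original:
$82 - $24.60 = $57.40

$57.40


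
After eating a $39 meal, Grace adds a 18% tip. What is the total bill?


Calculate the tip:
18% of $39 = $7.02
Add tip to meal cost:
$39 + $7.02 = $46.02

$46.02


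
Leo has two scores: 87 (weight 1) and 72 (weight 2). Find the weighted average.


Weighted sum:
1 x 87 + 2 x 72 = 231
Total weight:
1 + 2 = 3
Weighted average:
231 / 3 = 77

77


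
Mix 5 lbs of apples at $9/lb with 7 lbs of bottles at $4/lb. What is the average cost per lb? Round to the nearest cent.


Cost of apples:
5 x $9 = $45
Cost of bottles:
7 x $4 = $28
Total cost: $45 + $28 = $73
Total weight: 12 lbs
Average: $73 / 12 = $6.0833... ≈ $6.08/lb

$6.08/lb


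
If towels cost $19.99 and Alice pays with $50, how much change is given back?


Start with the amount paid:
$50
Subtract the price:
$50 - $19.99 = $30.01

$30.01


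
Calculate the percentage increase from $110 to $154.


Find the absolute change:
|154 - 110| = 44
Divide by original and multiply by 100:
44 / 110 x 100 = 40%

40%


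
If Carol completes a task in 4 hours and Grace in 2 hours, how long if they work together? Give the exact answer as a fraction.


Carol's rate: 1/4 of the job per hour
Grace's rate: 1/2 of the job per hour
Combined rate: 1/4 + 1/2 = 3/4 per hour
Time = 1 / (3/4) = 4/3 hours (≈ 1.33 hours)

4/3 hours


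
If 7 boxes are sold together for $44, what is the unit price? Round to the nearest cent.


Total cost: $44
Number of items: 7
Unit price: $44 / 7 = $6.2857... ≈ $6.29

$6.29


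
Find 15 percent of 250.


Convert percentage to decimal:
15% = 0.15
Multiply:
250 x 0.15 = 37.5

37.5


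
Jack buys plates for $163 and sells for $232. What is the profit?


Selling price = $232
Cost price = $163
Profit = selling price - cost price:
Profit = $232 - $163 = $69

$69


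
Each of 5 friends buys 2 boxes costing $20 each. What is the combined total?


Cost per person:
2 x $20 = $40
Group total:
5 x $40 = $200

$200


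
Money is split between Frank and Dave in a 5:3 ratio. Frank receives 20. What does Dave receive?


Find the multiplier:
20 / 5 = 4
Apply to Dave's share:
3 x 4 = 12

12


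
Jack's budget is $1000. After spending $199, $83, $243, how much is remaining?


Add up expenses:
$199 + $83 + $243 = $525
Subtract from budget:
$1000 - $525 = $475

$475


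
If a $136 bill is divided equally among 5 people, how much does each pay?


Total bill: $136
Number of people: 5
Each pays: $136 / 5 = $27.20

$27.20


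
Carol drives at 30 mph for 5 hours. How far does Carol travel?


Use the formula: distance = speed x time
Speed = 30 mph, Time = 5 hours
30 x 5 = 150 miles

150 miles


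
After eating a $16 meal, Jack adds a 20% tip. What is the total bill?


Calculate the tip:
20% of $16 = $3.20
Add tip to meal cost:
$16 + $3.20 = $19.20

$19.20


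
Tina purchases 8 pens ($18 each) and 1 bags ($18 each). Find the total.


Cost of pens:
8 x $18 = $144
Cost of bags:
1 x $18 = $18
Add both:
$144 + $18 = $162

$162


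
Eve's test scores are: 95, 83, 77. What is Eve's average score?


Add the scores:
95 + 83 + 77 = 255
Divide by the number of tests:
255 / 3 = 85

85


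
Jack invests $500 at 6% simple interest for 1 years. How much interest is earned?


Use the formula I = P x R x T / 100
P x R x T = 500 x 6 x 1 = 3000
I = 3000 / 100 = $30

$30


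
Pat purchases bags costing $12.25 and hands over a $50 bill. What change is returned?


Start with the amount paid:
$50
Subtract the price:
$50 - $12.25 = $37.75

$37.75


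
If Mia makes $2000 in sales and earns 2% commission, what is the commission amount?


Convert rate to decimal:
2% = 0.02
Multiply by sales:
$2000 x 0.02 = $40

$40


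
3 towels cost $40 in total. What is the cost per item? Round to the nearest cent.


Total cost: $40
Number of items: 3
Unit price: $40 / 3 = $13.3333... ≈ $13.33

$13.33


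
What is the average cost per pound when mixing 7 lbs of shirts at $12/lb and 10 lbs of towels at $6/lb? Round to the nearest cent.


Cost of shirts:
7 x $12 = $84
Cost of towels:
10 x $6 = $60
Total cost: $84 + $60 = $144
Total weight: 17 lbs
Average: $144 / 17 = $8.4705... ≈ $8.47/lb

$8.47/lb


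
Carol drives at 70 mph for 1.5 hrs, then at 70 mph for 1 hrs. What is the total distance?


Leg 1 distance:
70 x 1.5 = 105 miles
Leg 2 distance:
70 x 1 = 70 miles
Total distance:
105 + 70 = 175 miles

175 miles


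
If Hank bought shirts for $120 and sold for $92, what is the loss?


Selling price = $92
Cost price = $120
Loss = cost price - selling price:
Loss = $120 - $92 = $28

$28


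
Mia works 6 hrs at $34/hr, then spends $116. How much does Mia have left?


Calculate earnings:
6 x $34 = $204
Subtract spending:
$204 - $116 = $88

$88


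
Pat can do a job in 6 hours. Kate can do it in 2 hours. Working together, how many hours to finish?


Pat's rate: 1/6 of the job per hour
Kate's rate: 1/2 of the job per hour
Combined rate: 1/6 + 1/2 = 2/3 per hour
Time = 1 / (2/3) = 3/2 = 1.5 hours

1.5 hours


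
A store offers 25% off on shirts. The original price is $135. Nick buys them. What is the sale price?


Calculate the discount amount:
25% of $135 = $33.75
Subtract from original:
$135 - $33.75 = $101.25

$101.25


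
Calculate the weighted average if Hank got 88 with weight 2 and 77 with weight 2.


Weighted sum:
2 x 88 + 2 x 77 = 330
Total weight:
2 + 2 = 4
Weighted average:
330 / 4 = 82.5

82.5


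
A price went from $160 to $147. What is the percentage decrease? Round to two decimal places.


Find the absolute change:
|147 - 160| = 13
Divide by original and multiply by 100:
13 / 160 x 100 = 8.125% ≈ 8.13%

8.13%


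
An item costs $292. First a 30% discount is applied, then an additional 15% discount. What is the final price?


First discount:
30% of $292 = $87.60
Price after first discount:
$292 - $87.60 = $204.40
Second discount:
15% of $204.40 = $30.66
Final price:
$204.40 - $30.66 = $173.74

$173.74


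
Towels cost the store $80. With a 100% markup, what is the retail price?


Calculate the markup amount:
100% of $80 = $80
Add to cost:
$80 + $80 = $160

$160


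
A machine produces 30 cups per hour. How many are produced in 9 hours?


Production rate: 30 cups per hour
Time: 9 hours
Total: 30 x 9 = 270 cups

270 cups


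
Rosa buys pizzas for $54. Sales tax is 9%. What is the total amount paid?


Calculate the tax:
9% of $54 = $4.86
Add tax to price:
$54 + $4.86 = $58.86

$58.86


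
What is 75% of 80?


Convert percentage to decimal:
75% = 0.75
Multiply:
80 x 0.75 = 60

60


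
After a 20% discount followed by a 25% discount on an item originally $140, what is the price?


First discount:
20% of $140 = $28
Price after first discount:
$140 - $28 = $112
Second discount:
25% of $112 = $28
Final price:
$112 - $28 = $84

$84


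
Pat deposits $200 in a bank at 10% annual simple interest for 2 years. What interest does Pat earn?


Use the formula I = P x R x T / 100
P x R x T = 200 x 10 x 2 = 4000
I = 4000 / 100 = $40

$40


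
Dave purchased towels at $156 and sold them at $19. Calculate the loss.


Selling price = $19
Cost price = $156
Loss = cost price - selling price:
Loss = $156 - $19 = $137

$137


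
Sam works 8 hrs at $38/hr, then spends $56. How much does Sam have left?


Calculate earnings:
8 x $38 = $304
Subtract spending:
$304 - $56 = $248

$248


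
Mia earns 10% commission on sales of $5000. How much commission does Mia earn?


Convert rate to decimal:
10% = 0.1
Multiply by sales:
$5000 x 0.1 = $500

$500


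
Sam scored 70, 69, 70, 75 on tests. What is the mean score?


Add the scores:
70 + 69 + 70 + 75 = 284
Divide by the number of tests:
284 / 4 = 71

71


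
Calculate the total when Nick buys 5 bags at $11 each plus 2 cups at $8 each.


Cost of bags:
5 x $11 = $55
Cost of cups:
2 x $8 = $16
Add both:
$55 + $16 = $71

$71


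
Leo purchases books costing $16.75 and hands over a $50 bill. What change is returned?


Start with the amount paid:
$50
Subtract the price:
$50 - $16.75 = $33.25

$33.25


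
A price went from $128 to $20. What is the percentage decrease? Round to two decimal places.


Find the absolute change:
|20 - 128| = 108
Divide by original and multiply by 100:
108 / 128 x 100 = 84.375% ≈ 84.38%

84.38%


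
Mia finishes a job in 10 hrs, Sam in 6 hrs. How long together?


Mia's rate: 1/10 of the job per hour
Sam's rate: 1/6 of the job per hour
Combined rate: 1/10 + 1/6 = 4/15 per hour
Time = 1 / (4/15) = 15/4 = 3.75 hours

3.75 hours


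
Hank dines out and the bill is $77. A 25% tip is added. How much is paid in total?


Calculate the tip:
25% of $77 = $19.25
Add tip to meal cost:
$77 + $19.25 = $96.25

$96.25


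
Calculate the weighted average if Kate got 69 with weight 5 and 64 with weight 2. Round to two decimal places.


Weighted sum:
5 x 69 + 2 x 64 = 473
Total weight:
5 + 2 = 7
Weighted average:
473 / 7 = 67.5714... ≈ 67.57

67.57


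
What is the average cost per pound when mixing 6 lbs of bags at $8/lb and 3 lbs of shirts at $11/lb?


Cost of bags:
6 x $8 = $48
Cost of shirts:
3 x $11 = $33
Total cost: $48 + $33 = $81
Total weight: 9 lbs
Average: $81 / 9 = $9/lb

$9/lb


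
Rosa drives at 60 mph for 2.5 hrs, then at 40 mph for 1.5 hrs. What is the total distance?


Leg 1 distance:
60 x 2.5 = 150 miles
Leg 2 distance:
40 x 1.5 = 60 miles
Total distance:
150 + 60 = 210 miles

210 miles


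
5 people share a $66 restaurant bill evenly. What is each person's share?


Total bill: $66
Number of people: 5
Each pays: $66 / 5 = $13.20

$13.20


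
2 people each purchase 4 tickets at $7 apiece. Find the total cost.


Cost per person:
4 x $7 = $28
Group total:
2 x $28 = $56

$56


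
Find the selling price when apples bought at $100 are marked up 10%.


Calculate the markup amount:
10% of $100 = $10
Add to cost:
$100 + $10 = $110

$110


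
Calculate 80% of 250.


Convert percentage to decimal:
80% = 0.8
Multiply:
250 x 0.8 = 200

200


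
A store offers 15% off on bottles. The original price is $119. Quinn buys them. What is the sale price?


Calculate the discount amount:
15% of $119 = $17.85
Subtract from original:
$119 - $17.85 = $101.15

$101.15


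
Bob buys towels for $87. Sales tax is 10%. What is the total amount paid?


Calculate the tax:
10% of $87 = $8.70
Add tax to price:
$87 + $8.70 = $95.70

$95.70


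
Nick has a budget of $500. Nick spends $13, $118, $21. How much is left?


Add up expenses:
$13 + $118 + $21 = $152
Subtract from budget:
$500 - $152 = $348

$348


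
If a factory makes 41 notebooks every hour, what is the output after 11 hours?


Production rate: 41 notebooks per hour
Time: 11 hours
Total: 41 x 11 = 451 notebooks

451 notebooks


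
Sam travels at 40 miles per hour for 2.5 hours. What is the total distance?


Use the formula: distance = speed x time
Speed = 40 mph, Time = 2.5 hours
40 x 2.5 = 100 miles

100 miles


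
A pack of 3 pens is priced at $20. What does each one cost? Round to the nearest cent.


Total cost: $20
Number of items: 3
Unit price: $20 / 3 = $6.6666... ≈ $6.67

$6.67


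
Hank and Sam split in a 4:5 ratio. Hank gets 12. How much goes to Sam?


Find the multiplier:
12 / 4 = 3
Apply to Sam's share:
5 x 3 = 15

15


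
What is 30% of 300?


Convert percentage to decimal:
30% = 0.3
Multiply:
300 x 0.3 = 90

90


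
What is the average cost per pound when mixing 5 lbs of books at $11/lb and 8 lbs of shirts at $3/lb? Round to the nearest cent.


Cost of books:
5 x $11 = $55
Cost of shirts:
8 x $3 = $24
Total cost: $55 + $24 = $79
Total weight: 13 lbs
Average: $79 / 13 = $6.0769... ≈ $6.08/lb

$6.08/lb


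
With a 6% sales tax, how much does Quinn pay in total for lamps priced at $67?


Calculate the tax:
6% of $67 = $4.02
Add tax to price:
$67 + $4.02 = $71.02

$71.02


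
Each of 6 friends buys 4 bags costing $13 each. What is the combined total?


Cost per person:
4 x $13 = $52
Group total:
6 x $52 = $312

$312


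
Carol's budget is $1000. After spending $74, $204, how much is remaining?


Add up expenses:
$74 + $204 = $278
Subtract from budget:
$1000 - $278 = $722

$722


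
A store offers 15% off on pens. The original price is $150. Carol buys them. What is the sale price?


Calculate the discount amount:
15% of $150 = $22.50
Subtract from original:
$150 - $22.50 = $127.50

$127.50


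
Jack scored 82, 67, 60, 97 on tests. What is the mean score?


Add the scores:
82 + 67 + 60 + 97 = 306
Divide by the number of tests:
306 / 4 = 76.5

76.5


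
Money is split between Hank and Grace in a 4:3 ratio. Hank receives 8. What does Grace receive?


Find the multiplier:
8 / 4 = 2
Apply to Grace's share:
3 x 2 = 6

6


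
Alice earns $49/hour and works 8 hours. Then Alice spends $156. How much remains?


Calculate earnings:
8 x $49 = $392
Subtract spending:
$392 - $156 = $236

$236


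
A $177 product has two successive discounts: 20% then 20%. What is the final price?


First discount:
20% of $177 = $35.40
Price after first discount:
$177 - $35.40 = $141.60
Second discount:
20% of $141.60 = $28.32
Final price:
$141.60 - $28.32 = $113.28

$113.28


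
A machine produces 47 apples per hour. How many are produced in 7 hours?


Production rate: 47 apples per hour
Time: 7 hours
Total: 47 x 7 = 329 apples

329 apples


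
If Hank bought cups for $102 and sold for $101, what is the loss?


Selling price = $101
Cost price = $102
Loss = cost price - selling price:
Loss = $102 - $101 = $1

$1


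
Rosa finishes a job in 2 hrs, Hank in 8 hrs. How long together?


Rosa's rate: 1/2 of the job per hour
Hank's rate: 1/8 of the job per hour
Combined rate: 1/2 + 1/8 = 5/8 per hour
Time = 1 / (5/8) = 8/5 = 1.6 hours

1.6 hours


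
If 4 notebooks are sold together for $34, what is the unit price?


Total cost: $34
Number of items: 4
Unit price: $34 / 4 = $8.50

$8.50


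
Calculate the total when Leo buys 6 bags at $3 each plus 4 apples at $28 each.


Cost of bags:
6 x $3 = $18
Cost of apples:
4 x $28 = $112
Add both:
$18 + $112 = $130

$130


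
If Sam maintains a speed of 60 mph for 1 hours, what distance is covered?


Use the formula: distance = speed x time
Speed = 60 mph, Time = 1 hours
60 x 1 = 60 miles

60 miles


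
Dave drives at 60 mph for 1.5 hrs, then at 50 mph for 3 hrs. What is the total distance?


Leg 1 distance:
60 x 1.5 = 90 miles
Leg 2 distance:
50 x 3 = 150 miles
Total distance:
90 + 150 = 240 miles

240 miles


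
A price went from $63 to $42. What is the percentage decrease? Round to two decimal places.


Find the absolute change:
|42 - 63| = 21
Divide by original and multiply by 100:
21 / 63 x 100 = 33.3333...% ≈ 33.33%

33.33%


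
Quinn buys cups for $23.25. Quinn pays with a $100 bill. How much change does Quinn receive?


Start with the amount paid:
$100
Subtract the price:
$100 - $23.25 = $76.75

$76.75


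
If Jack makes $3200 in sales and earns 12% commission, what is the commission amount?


Convert rate to decimal:
12% = 0.12
Multiply by sales:
$3200 x 0.12 = $384

$384


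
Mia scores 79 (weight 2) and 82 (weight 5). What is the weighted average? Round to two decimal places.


Weighted sum:
2 x 79 + 5 x 82 = 568
Total weight:
2 + 5 = 7
Weighted average:
568 / 7 = 81.1428... ≈ 81.14

81.14


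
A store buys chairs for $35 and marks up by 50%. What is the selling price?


Calculate the markup amount:
50% of $35 = $17.50
Add to cost:
$35 + $17.50 = $52.50

$52.50


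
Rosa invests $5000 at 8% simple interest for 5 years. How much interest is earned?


Use the formula I = P x R x T / 100
P x R x T = 5000 x 8 x 5 = 200000
I = 200000 / 100 = $2000

$2000


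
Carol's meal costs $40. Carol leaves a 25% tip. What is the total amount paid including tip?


Calculate the tip:
25% of $40 = $10
Add tip to meal cost:
$40 + $10 = $50

$50


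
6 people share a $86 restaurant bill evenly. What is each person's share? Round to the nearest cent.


Total bill: $86
Number of people: 6
Each pays: $86 / 6 = $14.3333... ≈ $14.33

$14.33


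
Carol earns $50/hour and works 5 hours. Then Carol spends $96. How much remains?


Calculate earnings:
5 x $50 = $250
Subtract spending:
$250 - $96 = $154

$154


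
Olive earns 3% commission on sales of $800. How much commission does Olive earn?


Convert rate to decimal:
3% = 0.03
Multiply by sales:
$800 x 0.03 = $24

$24


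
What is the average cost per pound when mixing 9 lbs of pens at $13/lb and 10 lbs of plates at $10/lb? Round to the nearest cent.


Cost of pens:
9 x $13 = $117
Cost of plates:
10 x $10 = $100
Total cost: $117 + $100 = $217
Total weight: 19 lbs
Average: $217 / 19 = $11.4210... ≈ $11.42/lb

$11.42/lb


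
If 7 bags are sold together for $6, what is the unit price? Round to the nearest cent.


Total cost: $6
Number of items: 7
Unit price: $6 / 7 = $0.8571... ≈ $0.86

$0.86


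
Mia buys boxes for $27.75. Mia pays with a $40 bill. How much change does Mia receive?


Start with the amount paid:
$40
Subtract the price:
$40 - $27.75 = $12.25

$12.25


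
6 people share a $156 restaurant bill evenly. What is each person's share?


Total bill: $156
Number of people: 6
Each pays: $156 / 6 = $26

$26


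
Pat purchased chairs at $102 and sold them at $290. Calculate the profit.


Selling price = $290
Cost price = $102
Profit = selling price - cost price:
Profit = $290 - $102 = $188

$188


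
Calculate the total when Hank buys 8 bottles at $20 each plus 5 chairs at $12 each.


Cost of bottles:
8 x $20 = $160
Cost of chairs:
5 x $12 = $60
Add both:
$160 + $60 = $220

$220


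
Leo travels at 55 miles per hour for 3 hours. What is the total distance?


Use the formula: distance = speed x time
Speed = 55 mph, Time = 3 hours
55 x 3 = 165 miles

165 miles


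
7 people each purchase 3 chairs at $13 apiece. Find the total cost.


Cost per person:
3 x $13 = $39
Group total:
7 x $39 = $273

$273


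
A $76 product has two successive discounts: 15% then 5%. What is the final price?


First discount:
15% of $76 = $11.40
Price after first discount:
$76 - $11.40 = $64.60
Second discount:
5% of $64.60 = $3.23
Final price:
$64.60 - $3.23 = $61.37

$61.37


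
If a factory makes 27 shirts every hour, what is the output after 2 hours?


Production rate: 27 shirts per hour
Time: 2 hours
Total: 27 x 2 = 54 shirts

54 shirts


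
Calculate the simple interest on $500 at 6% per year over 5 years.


Use the formula I = P x R x T / 100
P x R x T = 500 x 6 x 5 = 15000
I = 15000 / 100 = $150

$150


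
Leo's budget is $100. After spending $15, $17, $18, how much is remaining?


Add up expenses:
$15 + $17 + $18 = $50
Subtract from budget:
$100 - $50 = $50

$50


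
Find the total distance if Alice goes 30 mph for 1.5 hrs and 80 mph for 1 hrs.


Leg 1 distance:
30 x 1.5 = 45 miles
Leg 2 distance:
80 x 1 = 80 miles
Total distance:
45 + 80 = 125 miles

125 miles


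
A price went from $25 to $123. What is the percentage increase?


Find the absolute change:
|123 - 25| = 98
Divide by original and multiply by 100:
98 / 25 x 100 = 392%

392%


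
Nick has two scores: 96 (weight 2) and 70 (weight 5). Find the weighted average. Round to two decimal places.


Weighted sum:
2 x 96 + 5 x 70 = 542
Total weight:
2 + 5 = 7
Weighted average:
542 / 7 = 77.4285... ≈ 77.43

77.43


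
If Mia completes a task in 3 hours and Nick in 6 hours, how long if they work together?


Mia's rate: 1/3 of the job per hour
Nick's rate: 1/6 of the job per hour
Combined rate: 1/3 + 1/6 = 1/2 per hour
Time = 1 / (1/2) = 2 hours

2 hours


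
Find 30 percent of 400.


Convert percentage to decimal:
30% = 0.3
Multiply:
400 x 0.3 = 120

120


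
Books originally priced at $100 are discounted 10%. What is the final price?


Calculate the discount amount:
10% of $100 = $10
Subtract from original:
$100 - $10 = $90

$90


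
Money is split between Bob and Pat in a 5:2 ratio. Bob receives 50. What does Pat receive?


Find the multiplier:
50 / 5 = 10
Apply to Pat's share:
2 x 10 = 20

20


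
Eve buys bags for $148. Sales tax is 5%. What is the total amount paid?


Calculate the tax:
5% of $148 = $7.40
Add tax to price:
$148 + $7.40 = $155.40

$155.40


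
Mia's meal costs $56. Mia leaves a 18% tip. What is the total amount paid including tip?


Calculate the tip:
18% of $56 = $10.08
Add tip to meal cost:
$56 + $10.08 = $66.08

$66.08


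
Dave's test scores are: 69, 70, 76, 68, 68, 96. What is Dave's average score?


Add the scores:
69 + 70 + 76 + 68 + 68 + 96 = 447
Divide by the number of tests:
447 / 6 = 74.5

74.5


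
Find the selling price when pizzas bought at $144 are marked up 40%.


Calculate the markup amount:
40% of $144 = $57.60
Add to cost:
$144 + $57.60 = $201.60

$201.60


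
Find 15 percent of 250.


Convert percentage to decimal:
15% = 0.15
Multiply:
250 x 0.15 = 37.5

37.5


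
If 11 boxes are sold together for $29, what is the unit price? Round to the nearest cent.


Total cost: $29
Number of items: 11
Unit price: $29 / 11 = $2.6363... ≈ $2.64

$2.64


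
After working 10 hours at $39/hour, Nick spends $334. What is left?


Calculate earnings:
10 x $39 = $390
Subtract spending:
$390 - $334 = $56

$56


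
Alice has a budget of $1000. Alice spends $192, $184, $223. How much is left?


Add up expenses:
$192 + $184 + $223 = $599
Subtract from budget:
$1000 - $599 = $401

$401


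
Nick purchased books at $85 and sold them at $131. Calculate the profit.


Selling price = $131
Cost price = $85
Profit = selling price - cost price:
Profit = $131 - $85 = $46

$46


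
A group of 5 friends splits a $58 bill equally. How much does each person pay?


Total bill: $58
Number of people: 5
Each pays: $58 / 5 = $11.60

$11.60


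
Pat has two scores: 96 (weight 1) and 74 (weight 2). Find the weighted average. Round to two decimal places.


Weighted sum:
1 x 96 + 2 x 74 = 244
Total weight:
1 + 2 = 3
Weighted average:
244 / 3 = 81.3333... ≈ 81.33

81.33


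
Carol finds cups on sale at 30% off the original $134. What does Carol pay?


Calculate the discount amount:
30% of $134 = $40.20
Subtract from original:
$134 - $40.20 = $93.80

$93.80


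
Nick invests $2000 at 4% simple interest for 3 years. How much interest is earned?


Use the formula I = P x R x T / 100
P x R x T = 2000 x 4 x 3 = 24000
I = 24000 / 100 = $240

$240


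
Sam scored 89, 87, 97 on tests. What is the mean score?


Add the scores:
89 + 87 + 97 = 273
Divide by the number of tests:
273 / 3 = 91

91


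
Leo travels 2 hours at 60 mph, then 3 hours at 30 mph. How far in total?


Leg 1 distance:
60 x 2 = 120 miles
Leg 2 distance:
30 x 3 = 90 miles
Total distance:
120 + 90 = 210 miles

210 miles


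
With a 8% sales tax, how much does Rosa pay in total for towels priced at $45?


Calculate the tax:
8% of $45 = $3.60
Add tax to price:
$45 + $3.60 = $48.60

$48.60


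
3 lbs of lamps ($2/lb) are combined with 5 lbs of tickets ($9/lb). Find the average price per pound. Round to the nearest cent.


Cost of lamps:
3 x $2 = $6
Cost of tickets:
5 x $9 = $45
Total cost: $6 + $45 = $51
Total weight: 8 lbs
Average: $51 / 8 = $6.375 ≈ $6.38/lb

$6.38/lb


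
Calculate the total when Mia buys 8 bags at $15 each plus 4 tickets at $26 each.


Cost of bags:
8 x $15 = $120
Cost of tickets:
4 x $26 = $104
Add both:
$120 + $104 = $224

$224


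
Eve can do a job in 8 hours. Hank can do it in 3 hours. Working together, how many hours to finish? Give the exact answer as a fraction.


Eve's rate: 1/8 of the job per hour
Hank's rate: 1/3 of the job per hour
Combined rate: 1/8 + 1/3 = 11/24 per hour
Time = 1 / (11/24) = 24/11 hours (≈ 2.18 hours)

24/11 hours


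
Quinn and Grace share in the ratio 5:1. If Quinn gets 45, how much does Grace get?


Find the multiplier:
45 / 5 = 9
Apply to Grace's share:
1 x 9 = 9

9
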